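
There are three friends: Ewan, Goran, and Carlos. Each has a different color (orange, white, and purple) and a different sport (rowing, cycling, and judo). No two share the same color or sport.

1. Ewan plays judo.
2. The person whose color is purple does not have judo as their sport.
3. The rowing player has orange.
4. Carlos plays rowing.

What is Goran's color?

With clues 1–3, white is impossible for Goran's color.
With clues 1–4, orange is impossible for Goran's color.
That leaves purple.

purple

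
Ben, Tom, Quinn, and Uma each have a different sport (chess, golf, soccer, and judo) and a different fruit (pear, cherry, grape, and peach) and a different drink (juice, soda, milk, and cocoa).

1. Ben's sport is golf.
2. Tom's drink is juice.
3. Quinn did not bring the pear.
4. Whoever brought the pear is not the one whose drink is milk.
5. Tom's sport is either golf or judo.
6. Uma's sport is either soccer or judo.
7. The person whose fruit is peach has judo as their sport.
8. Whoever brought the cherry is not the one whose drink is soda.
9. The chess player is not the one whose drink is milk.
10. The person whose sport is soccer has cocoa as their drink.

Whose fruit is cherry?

With clues 1–7, Tom is impossible for the one with fruit cherry.
With clues 1–10, Quinn and Uma are impossible for the one with fruit cherry.
That leaves Ben.

Ben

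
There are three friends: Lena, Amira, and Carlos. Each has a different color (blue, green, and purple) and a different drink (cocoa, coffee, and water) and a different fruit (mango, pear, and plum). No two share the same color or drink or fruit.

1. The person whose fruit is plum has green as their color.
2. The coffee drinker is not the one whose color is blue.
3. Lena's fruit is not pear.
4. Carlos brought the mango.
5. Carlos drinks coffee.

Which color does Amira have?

blue

With clues 1–4, green is impossible for Amira's color.
With clues 1–5, purple is impossible for Amira's color.
That leaves blue.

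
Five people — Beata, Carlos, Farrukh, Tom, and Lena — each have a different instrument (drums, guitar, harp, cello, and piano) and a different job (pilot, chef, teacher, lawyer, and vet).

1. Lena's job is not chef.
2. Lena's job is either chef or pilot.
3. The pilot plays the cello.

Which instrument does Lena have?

cello

With clues 1–3, drums, guitar, harp, and piano are impossible for Lena's instrument.
That leaves cello.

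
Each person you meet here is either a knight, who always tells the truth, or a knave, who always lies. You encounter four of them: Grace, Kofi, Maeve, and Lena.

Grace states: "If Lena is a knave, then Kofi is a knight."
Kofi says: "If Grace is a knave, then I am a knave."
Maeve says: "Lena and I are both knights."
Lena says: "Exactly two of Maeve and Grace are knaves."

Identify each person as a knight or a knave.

Grace: knight, Kofi: knight, Maeve: knave, Lena: knave

Consider Grace. Suppose Grace is a knave.
Then whichever role Kofi has, Kofi's statement has the wrong truth value — contradiction.
So Grace is a knight.
With that fixed, Kofi's statement is true, so Kofi is a knight.
With that fixed, Lena's statement is false, so Lena is a knave.
With that fixed, Maeve's statement is false, so Maeve is a knave.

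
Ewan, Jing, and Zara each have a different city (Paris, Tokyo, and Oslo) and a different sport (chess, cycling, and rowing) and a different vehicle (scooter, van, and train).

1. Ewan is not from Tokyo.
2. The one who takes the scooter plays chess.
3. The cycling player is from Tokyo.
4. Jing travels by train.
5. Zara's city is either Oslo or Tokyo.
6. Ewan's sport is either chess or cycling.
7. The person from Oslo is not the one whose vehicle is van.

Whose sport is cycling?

With clues 1–3, Ewan is impossible for the one with sport cycling.
With clues 1–7, Jing is impossible for the one with sport cycling.
That leaves Zara.

Zara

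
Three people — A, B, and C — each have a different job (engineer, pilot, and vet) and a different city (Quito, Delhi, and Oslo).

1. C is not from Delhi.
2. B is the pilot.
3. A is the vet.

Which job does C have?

With clues 1–2, pilot is impossible for C's job.
With clues 1–3, vet is impossible for C's job.
That leaves engineer.

engineer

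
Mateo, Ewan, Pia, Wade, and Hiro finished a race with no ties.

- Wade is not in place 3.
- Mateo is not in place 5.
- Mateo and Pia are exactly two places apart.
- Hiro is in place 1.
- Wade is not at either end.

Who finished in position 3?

With clue 1, Wade is ruled out for place 3.
With clues 1–4, Hiro and Pia are ruled out for place 3.
With clues 1–5, Ewan is ruled out for place 3.
So place 3 is Mateo.

Mateo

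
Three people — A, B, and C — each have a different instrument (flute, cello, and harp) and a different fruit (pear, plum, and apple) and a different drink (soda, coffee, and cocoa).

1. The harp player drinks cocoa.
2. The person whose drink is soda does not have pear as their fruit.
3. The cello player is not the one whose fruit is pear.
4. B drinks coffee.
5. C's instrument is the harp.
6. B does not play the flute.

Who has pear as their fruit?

C

With clues 1–5, A is impossible for the one with fruit pear.
With clues 1–6, B is impossible for the one with fruit pear.
That leaves C.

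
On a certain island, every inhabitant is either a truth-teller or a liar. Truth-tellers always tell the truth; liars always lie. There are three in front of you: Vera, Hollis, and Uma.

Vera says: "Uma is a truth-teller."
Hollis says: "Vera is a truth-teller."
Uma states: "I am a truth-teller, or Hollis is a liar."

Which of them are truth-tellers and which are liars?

Vera: truth-teller, Hollis: truth-teller, Uma: truth-teller

Consider Vera. Suppose Vera is a liar.
Then no assignment of the remaining roles makes every statement match its speaker's type — contradiction.
So Vera is a truth-teller.
With that fixed, Hollis's statement is true, so Hollis is a truth-teller.
Consider Uma. Suppose Uma is a liar.
Then Vera's statement comes out false, contradicting Vera being a truth-teller.
So Uma is a truth-teller.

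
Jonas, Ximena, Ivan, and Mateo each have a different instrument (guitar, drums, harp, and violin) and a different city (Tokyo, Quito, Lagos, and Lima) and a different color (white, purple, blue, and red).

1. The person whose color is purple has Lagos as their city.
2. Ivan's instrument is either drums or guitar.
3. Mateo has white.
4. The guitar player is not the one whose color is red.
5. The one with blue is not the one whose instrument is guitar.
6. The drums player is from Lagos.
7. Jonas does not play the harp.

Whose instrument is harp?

With clues 1–2, Ivan is impossible for the one with instrument harp.
With clues 1–6, Mateo is impossible for the one with instrument harp.
With clues 1–7, Jonas is impossible for the one with instrument harp.
That leaves Ximena.

Ximena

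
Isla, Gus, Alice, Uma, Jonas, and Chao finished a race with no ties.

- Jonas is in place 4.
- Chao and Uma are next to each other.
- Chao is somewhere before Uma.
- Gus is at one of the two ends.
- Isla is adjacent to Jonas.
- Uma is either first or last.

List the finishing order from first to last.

Gus, Alice, Isla, Jonas, Chao, Uma

From clue 1: Jonas → place 4.
From clues 1–2: Isla is in {1,2,3,5,6}.
From clues 1–3: Uma is in {2,3,6}.
From clues 1–4: Gus is in {1,6}.
From clues 1–5: Isla is in {3,5}.
From clues 1–6: Gus → place 1, Alice → place 2, Isla → place 3, Chao → place 5, Uma → place 6.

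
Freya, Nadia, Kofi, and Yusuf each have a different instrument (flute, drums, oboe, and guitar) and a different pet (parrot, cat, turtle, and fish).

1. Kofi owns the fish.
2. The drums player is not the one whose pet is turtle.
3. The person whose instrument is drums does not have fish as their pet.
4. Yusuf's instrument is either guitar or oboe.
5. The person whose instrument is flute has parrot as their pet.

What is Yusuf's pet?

Clue 1 rules out fish for Yusuf's pet.
With clues 1–5, cat and parrot are impossible for Yusuf's pet.
That leaves turtle.

turtle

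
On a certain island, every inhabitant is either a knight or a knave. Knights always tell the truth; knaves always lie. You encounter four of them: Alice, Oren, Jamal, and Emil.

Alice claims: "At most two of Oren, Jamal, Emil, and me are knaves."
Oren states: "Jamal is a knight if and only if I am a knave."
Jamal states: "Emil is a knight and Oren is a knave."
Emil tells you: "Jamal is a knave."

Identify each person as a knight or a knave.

Alice: knight, Oren: knight, Jamal: knave, Emil: knight

Consider Alice. Suppose Alice is a knave.
Then no assignment of the remaining roles makes every statement match its speaker's type — contradiction.
So Alice is a knight.
Consider Oren. Suppose Oren is a knave.
Then no assignment of the remaining roles makes every statement match its speaker's type — contradiction.
So Oren is a knight.
With that fixed, Jamal's statement is false, so Jamal is a knave.
With that fixed, Emil's statement is true, so Emil is a knight.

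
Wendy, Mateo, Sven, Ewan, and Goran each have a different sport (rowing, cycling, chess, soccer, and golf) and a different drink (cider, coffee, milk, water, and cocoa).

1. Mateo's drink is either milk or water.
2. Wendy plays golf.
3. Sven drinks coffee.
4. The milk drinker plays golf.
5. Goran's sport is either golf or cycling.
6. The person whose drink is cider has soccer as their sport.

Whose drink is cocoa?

Goran

Clue 1 rules out Mateo for the one with drink cocoa.
With clues 1–3, Sven is impossible for the one with drink cocoa.
With clues 1–4, Wendy is impossible for the one with drink cocoa.
With clues 1–6, Ewan is impossible for the one with drink cocoa.
That leaves Goran.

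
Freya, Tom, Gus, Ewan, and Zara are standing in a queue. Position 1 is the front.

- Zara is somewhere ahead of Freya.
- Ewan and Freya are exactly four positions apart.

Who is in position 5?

With clue 1, Zara is ruled out for position 5.
With clues 1–2, Ewan, Gus, and Tom are ruled out for position 5.
So position 5 is Freya.

Freya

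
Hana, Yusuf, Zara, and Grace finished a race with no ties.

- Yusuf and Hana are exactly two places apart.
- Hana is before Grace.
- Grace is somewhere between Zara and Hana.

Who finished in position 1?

Hana

With clues 1–2, Grace is ruled out for place 1.
With clues 1–3, Yusuf and Zara are ruled out for place 1.
So place 1 is Hana.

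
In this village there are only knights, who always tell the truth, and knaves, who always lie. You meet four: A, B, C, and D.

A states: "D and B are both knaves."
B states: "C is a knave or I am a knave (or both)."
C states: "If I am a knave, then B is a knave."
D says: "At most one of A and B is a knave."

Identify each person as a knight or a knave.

A: knave, B: knight, C: knave, D: knight

Consider A. Suppose A is a knight.
Then no assignment of the remaining roles makes every statement match its speaker's type — contradiction.
So A is a knave.
Consider B. Suppose B is a knave.
Then B's own statement would have to be false, but it can't be — contradiction.
So B is a knight.
With that fixed, D's statement is true, so D is a knight.
Consider C. Suppose C is a knight.
Then B's statement comes out false, contradicting B being a knight.
So C is a knave.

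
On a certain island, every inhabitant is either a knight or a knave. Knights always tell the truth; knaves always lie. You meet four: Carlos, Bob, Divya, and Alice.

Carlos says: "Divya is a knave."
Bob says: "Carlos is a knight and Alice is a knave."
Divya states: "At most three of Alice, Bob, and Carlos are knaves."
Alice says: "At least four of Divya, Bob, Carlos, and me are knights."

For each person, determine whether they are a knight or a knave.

Regardless of anyone's role, Divya's statement is true, so Divya is a knight.
With that fixed, Carlos's statement is false, so Carlos is a knave.
With that fixed, Bob's statement is false, so Bob is a knave.
With that fixed, Alice's statement is false, so Alice is a knave.

Carlos: knave, Bob: knave, Divya: knight, Alice: knave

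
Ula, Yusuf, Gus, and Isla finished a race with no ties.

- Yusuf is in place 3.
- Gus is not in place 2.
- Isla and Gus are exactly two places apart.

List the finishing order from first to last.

Ula, Isla, Yusuf, Gus

From clue 1: Yusuf → place 3.
From clues 1–2: Gus is in {1,4}.
From clues 1–3: Ula → place 1, Isla → place 2, Gus → place 4.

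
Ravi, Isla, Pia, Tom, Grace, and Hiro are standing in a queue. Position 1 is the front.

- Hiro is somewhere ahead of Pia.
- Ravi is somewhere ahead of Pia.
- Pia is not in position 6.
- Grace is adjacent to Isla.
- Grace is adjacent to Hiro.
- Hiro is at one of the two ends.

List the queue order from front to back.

Hiro, Grace, Isla, Ravi, Pia, Tom

From clue 1: Pia is in {2,3,4,5,6}.
From clues 1–2: Pia is in {3,4,5,6}.
From clues 1–3: Pia is in {3,4,5}.
From clues 1–5: Pia → position 5, Tom → position 6.
From clues 1–6: Hiro → position 1, Grace → position 2, Isla → position 3, Ravi → position 4.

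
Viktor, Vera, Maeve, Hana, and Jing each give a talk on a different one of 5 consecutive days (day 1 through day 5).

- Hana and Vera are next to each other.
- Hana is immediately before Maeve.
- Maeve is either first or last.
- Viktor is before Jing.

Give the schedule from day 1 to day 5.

Viktor, Jing, Vera, Hana, Maeve

From clues 1–2: Vera is in {1,2,3}.
From clues 1–3: Vera → day 3, Hana → day 4, Maeve → day 5.
From clues 1–4: Viktor → day 1, Jing → day 2.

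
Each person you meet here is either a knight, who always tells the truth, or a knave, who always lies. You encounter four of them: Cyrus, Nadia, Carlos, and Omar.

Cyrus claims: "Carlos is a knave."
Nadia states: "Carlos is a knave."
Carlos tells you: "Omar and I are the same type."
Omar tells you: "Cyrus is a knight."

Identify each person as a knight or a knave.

Cyrus: knight, Nadia: knight, Carlos: knave, Omar: knight

Consider Cyrus. Suppose Cyrus is a knave.
Then no assignment of the remaining roles makes every statement match its speaker's type — contradiction.
So Cyrus is a knight.
With that fixed, Omar's statement is true, so Omar is a knight.
Consider Nadia. Suppose Nadia is a knave.
Then no assignment of the remaining roles makes every statement match its speaker's type — contradiction.
So Nadia is a knight.
Consider Carlos. Suppose Carlos is a knight.
Then Cyrus's statement comes out false, contradicting Cyrus being a knight.
So Carlos is a knave.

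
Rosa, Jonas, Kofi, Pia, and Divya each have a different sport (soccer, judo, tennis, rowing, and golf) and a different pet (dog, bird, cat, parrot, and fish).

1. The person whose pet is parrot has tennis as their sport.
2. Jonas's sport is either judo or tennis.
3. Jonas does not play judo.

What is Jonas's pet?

With clues 1–3, bird, cat, dog, and fish are impossible for Jonas's pet.
That leaves parrot.

parrot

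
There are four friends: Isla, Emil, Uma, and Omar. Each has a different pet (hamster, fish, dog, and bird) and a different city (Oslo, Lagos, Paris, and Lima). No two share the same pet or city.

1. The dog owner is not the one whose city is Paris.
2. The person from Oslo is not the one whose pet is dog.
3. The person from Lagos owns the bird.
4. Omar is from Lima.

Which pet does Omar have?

dog

With clues 1–4, bird, fish, and hamster are impossible for Omar's pet.
That leaves dog.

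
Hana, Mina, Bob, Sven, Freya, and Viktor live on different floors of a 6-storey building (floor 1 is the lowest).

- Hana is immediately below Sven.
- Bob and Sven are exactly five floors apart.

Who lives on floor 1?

With clue 1, Sven is ruled out for floor 1.
With clues 1–2, Freya, Hana, Mina, and Viktor are ruled out for floor 1.
So floor 1 is Bob.

Bob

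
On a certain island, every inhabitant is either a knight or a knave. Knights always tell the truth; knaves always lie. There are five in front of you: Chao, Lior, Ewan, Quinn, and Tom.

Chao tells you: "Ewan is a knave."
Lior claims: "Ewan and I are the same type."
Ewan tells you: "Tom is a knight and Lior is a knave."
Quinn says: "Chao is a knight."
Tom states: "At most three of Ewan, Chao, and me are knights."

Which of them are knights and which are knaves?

Regardless of anyone's role, Tom's statement is true, so Tom is a knight.
Consider Chao. Suppose Chao is a knight.
Then no assignment of the remaining roles makes every statement match its speaker's type — contradiction.
So Chao is a knave.
With that fixed, Quinn's statement is false, so Quinn is a knave.
Consider Lior. Suppose Lior is a knight.
Then no assignment of the remaining roles makes every statement match its speaker's type — contradiction.
So Lior is a knave.
With that fixed, Ewan's statement is true, so Ewan is a knight.

Chao: knave, Lior: knave, Ewan: knight, Quinn: knave, Tom: knight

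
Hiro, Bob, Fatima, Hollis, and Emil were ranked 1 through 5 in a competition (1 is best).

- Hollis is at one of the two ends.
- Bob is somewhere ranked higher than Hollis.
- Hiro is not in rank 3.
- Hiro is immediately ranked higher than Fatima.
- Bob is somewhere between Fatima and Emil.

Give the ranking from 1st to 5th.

Hiro, Fatima, Bob, Emil, Hollis

From clue 1: Hollis is in {1,5}.
From clues 1–2: Hollis → rank 5.
From clues 1–3: Hiro is in {1,2,4}.
From clues 1–4: Hiro is in {1,2}.
From clues 1–5: Hiro → rank 1, Fatima → rank 2, Bob → rank 3, Emil → rank 4.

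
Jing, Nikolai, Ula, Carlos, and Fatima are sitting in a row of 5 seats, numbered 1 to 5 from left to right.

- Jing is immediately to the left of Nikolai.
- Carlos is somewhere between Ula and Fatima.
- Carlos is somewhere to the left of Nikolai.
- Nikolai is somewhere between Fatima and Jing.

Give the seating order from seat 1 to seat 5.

From clue 1: Jing is in {1,2,3,4}.
From clues 1–2: Carlos is in {2,4}.
From clues 1–3: Carlos → seat 2.
From clues 1–4: Ula → seat 1, Jing → seat 3, Nikolai → seat 4, Fatima → seat 5.

Ula, Carlos, Jing, Nikolai, Fatima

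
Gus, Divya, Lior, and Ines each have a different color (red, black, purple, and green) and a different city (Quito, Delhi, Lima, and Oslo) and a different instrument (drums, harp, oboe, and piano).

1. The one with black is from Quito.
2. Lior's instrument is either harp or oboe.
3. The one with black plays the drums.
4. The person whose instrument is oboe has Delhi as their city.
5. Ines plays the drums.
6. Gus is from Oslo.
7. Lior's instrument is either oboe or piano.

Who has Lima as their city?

Divya

With clues 1–5, Ines is impossible for the one with city Lima.
With clues 1–6, Gus is impossible for the one with city Lima.
With clues 1–7, Lior is impossible for the one with city Lima.
That leaves Divya.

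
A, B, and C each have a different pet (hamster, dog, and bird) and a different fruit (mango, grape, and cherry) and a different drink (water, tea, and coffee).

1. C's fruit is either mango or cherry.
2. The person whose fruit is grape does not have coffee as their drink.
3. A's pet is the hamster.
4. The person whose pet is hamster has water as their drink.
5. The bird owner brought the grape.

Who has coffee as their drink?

With clues 1–4, A is impossible for the one with drink coffee.
With clues 1–5, B is impossible for the one with drink coffee.
That leaves C.

C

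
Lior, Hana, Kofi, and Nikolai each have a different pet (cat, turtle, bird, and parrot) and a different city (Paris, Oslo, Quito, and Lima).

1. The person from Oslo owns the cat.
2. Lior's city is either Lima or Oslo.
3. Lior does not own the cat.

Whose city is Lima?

With clues 1–3, Hana, Kofi, and Nikolai are impossible for the one with city Lima.
That leaves Lior.

Lior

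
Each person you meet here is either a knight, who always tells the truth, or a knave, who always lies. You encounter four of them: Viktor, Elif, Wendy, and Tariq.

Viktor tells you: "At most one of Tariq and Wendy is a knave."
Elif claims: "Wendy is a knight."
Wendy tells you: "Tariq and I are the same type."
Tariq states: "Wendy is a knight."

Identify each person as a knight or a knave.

Viktor: knight, Elif: knight, Wendy: knight, Tariq: knight

Consider Viktor. Suppose Viktor is a knave.
Then no assignment of the remaining roles makes every statement match its speaker's type — contradiction.
So Viktor is a knight.
Consider Elif. Suppose Elif is a knave.
Then no assignment of the remaining roles makes every statement match its speaker's type — contradiction.
So Elif is a knight.
Consider Wendy. Suppose Wendy is a knave.
Then Elif's statement comes out false, contradicting Elif being a knight.
So Wendy is a knight.
With that fixed, Tariq's statement is true, so Tariq is a knight.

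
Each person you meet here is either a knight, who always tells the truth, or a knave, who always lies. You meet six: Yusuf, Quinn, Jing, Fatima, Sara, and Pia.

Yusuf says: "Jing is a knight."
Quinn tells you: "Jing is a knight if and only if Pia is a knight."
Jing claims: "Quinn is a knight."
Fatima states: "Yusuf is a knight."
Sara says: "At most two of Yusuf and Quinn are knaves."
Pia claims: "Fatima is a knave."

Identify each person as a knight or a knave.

Regardless of anyone's role, Sara's statement is true, so Sara is a knight.
Consider Yusuf. Suppose Yusuf is a knight.
Then no assignment of the remaining roles makes every statement match its speaker's type — contradiction.
So Yusuf is a knave.
With that fixed, Fatima's statement is false, so Fatima is a knave.
With that fixed, Pia's statement is true, so Pia is a knight.
Consider Quinn. Suppose Quinn is a knight.
Then no assignment of the remaining roles makes every statement match its speaker's type — contradiction.
So Quinn is a knave.
With that fixed, Jing's statement is false, so Jing is a knave.

Yusuf: knave, Quinn: knave, Jing: knave, Fatima: knave, Sara: knight, Pia: knight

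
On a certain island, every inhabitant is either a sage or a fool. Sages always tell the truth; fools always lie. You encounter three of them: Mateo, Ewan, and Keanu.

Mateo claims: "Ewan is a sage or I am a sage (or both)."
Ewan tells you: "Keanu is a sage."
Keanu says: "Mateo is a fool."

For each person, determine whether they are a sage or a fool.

Mateo: sage, Ewan: fool, Keanu: fool

Consider Mateo. Suppose Mateo is a fool.
Then no assignment of the remaining roles makes every statement match its speaker's type — contradiction.
So Mateo is a sage.
With that fixed, Keanu's statement is false, so Keanu is a fool.
With that fixed, Ewan's statement is false, so Ewan is a fool.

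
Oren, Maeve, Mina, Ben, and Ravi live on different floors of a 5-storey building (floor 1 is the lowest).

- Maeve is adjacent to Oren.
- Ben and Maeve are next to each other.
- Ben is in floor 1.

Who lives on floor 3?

Oren

With clues 1–2, Mina and Ravi are ruled out for floor 3.
With clues 1–3, Ben and Maeve are ruled out for floor 3.
So floor 3 is Oren.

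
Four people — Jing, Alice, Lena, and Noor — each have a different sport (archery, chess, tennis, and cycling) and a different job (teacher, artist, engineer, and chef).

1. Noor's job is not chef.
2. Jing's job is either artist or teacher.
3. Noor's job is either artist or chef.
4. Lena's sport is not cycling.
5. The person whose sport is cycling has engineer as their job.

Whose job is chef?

Clue 1 rules out Noor for the one with job chef.
With clues 1–2, Jing is impossible for the one with job chef.
With clues 1–5, Alice is impossible for the one with job chef.
That leaves Lena.

Lena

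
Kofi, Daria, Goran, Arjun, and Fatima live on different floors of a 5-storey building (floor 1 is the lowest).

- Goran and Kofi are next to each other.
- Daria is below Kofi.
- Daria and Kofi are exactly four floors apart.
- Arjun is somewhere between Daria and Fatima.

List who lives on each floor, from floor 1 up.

Daria, Arjun, Fatima, Goran, Kofi

From clues 1–2: Daria is in {1,2,3}.
From clues 1–3: Daria → floor 1, Goran → floor 4, Kofi → floor 5.
From clues 1–4: Arjun → floor 2, Fatima → floor 3.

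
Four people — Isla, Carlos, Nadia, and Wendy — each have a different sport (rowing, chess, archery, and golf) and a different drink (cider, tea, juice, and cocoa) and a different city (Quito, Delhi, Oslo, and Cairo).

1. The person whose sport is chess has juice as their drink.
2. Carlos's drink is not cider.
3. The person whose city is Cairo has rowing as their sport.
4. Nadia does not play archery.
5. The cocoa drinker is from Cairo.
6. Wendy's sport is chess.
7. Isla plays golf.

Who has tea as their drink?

Carlos

With clues 1–6, Wendy is impossible for the one with drink tea.
With clues 1–7, Isla and Nadia are impossible for the one with drink tea.
That leaves Carlos.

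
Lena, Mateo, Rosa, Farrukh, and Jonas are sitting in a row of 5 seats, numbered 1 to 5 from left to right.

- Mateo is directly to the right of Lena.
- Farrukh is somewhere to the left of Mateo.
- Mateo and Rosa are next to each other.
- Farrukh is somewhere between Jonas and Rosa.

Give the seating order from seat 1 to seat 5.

Jonas, Farrukh, Lena, Mateo, Rosa

From clue 1: Lena is in {1,2,3,4}.
From clues 1–2: Lena is in {2,3,4}.
From clues 1–3: Lena is in {2,3}.
From clues 1–4: Jonas → seat 1, Farrukh → seat 2, Lena → seat 3, Mateo → seat 4, Rosa → seat 5.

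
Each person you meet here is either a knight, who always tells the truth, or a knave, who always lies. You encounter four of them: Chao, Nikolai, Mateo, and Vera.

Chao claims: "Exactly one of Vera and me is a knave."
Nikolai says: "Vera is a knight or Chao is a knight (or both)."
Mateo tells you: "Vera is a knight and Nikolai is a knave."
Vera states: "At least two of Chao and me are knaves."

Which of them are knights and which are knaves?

Consider Chao. Suppose Chao is a knave.
Then whichever role Vera has, Vera's statement has the wrong truth value — contradiction.
So Chao is a knight.
With that fixed, Nikolai's statement is true, so Nikolai is a knight.
With that fixed, Mateo's statement is false, so Mateo is a knave.
With that fixed, Vera's statement is false, so Vera is a knave.

Chao: knight, Nikolai: knight, Mateo: knave, Vera: knave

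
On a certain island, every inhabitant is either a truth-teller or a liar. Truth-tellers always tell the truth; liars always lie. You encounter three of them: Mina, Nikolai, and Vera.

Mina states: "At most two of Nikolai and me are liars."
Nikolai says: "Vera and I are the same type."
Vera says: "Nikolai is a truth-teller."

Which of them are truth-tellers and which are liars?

Regardless of anyone's role, Mina's statement is true, so Mina is a truth-teller.
Consider Nikolai. Suppose Nikolai is a liar.
Then no assignment of the remaining roles makes every statement match its speaker's type — contradiction.
So Nikolai is a truth-teller.
With that fixed, Vera's statement is true, so Vera is a truth-teller.

Mina: truth-teller, Nikolai: truth-teller, Vera: truth-teller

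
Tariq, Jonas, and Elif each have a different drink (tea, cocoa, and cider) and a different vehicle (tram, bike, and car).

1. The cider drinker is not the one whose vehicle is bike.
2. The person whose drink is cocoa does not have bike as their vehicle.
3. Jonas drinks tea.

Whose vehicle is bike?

Jonas

With clues 1–3, Elif and Tariq are impossible for the one with vehicle bike.
That leaves Jonas.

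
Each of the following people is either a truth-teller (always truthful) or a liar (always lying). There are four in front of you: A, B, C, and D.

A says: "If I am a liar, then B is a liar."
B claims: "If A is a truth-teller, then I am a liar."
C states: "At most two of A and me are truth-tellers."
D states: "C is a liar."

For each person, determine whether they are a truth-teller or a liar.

A: liar, B: truth-teller, C: truth-teller, D: liar

Regardless of anyone's role, C's statement is true, so C is a truth-teller.
With that fixed, D's statement is false, so D is a liar.
Consider A. Suppose A is a truth-teller.
Then whichever role B has, B's statement has the wrong truth value — contradiction.
So A is a liar.
With that fixed, B's statement is true, so B is a truth-teller.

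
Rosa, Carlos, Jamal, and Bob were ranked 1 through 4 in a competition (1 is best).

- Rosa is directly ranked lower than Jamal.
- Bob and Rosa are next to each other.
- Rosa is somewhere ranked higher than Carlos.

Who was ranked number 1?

Jamal

With clue 1, Rosa is ruled out for rank 1.
With clues 1–2, Bob is ruled out for rank 1.
With clues 1–3, Carlos is ruled out for rank 1.
So rank 1 is Jamal.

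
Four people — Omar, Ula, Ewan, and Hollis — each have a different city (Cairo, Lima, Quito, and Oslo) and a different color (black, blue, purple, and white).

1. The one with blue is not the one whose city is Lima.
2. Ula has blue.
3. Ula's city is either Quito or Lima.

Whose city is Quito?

With clues 1–3, Ewan, Hollis, and Omar are impossible for the one with city Quito.
That leaves Ula.

Ula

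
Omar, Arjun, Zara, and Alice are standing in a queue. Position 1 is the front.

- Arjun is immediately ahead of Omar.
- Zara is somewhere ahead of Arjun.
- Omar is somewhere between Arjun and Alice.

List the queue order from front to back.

From clue 1: Omar is in {2,3,4}.
From clues 1–2: Omar is in {3,4}.
From clues 1–3: Zara → position 1, Arjun → position 2, Omar → position 3, Alice → position 4.

Zara, Arjun, Omar, Alice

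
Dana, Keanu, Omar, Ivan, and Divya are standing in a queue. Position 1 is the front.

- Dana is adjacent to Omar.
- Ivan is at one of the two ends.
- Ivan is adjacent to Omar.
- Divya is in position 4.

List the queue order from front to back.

From clues 1–2: Ivan is in {1,5}.
From clues 1–3: Dana → position 3.
From clues 1–4: Ivan → position 1, Omar → position 2, Divya → position 4, Keanu → position 5.

Ivan, Omar, Dana, Divya, Keanu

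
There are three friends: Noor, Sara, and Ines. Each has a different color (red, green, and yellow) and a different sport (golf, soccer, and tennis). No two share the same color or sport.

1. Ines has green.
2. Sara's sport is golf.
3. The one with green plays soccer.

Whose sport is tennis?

Noor

With clues 1–2, Sara is impossible for the one with sport tennis.
With clues 1–3, Ines is impossible for the one with sport tennis.
That leaves Noor.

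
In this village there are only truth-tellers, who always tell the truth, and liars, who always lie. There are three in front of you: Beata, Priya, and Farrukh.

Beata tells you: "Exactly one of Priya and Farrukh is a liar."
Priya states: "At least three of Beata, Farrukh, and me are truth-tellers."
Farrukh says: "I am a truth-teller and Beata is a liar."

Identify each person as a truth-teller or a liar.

Consider Beata. Suppose Beata is a truth-teller.
Then no assignment of the remaining roles makes every statement match its speaker's type — contradiction.
So Beata is a liar.
With that fixed, Priya's statement is false, so Priya is a liar.
Consider Farrukh. Suppose Farrukh is a truth-teller.
Then Beata's statement comes out true, contradicting Beata being a liar.
So Farrukh is a liar.

Beata: liar, Priya: liar, Farrukh: liar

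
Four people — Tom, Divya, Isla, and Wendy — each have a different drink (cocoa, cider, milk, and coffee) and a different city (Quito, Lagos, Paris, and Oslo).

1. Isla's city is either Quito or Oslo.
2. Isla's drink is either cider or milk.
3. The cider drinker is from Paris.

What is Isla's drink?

milk

With clues 1–2, cocoa and coffee are impossible for Isla's drink.
With clues 1–3, cider is impossible for Isla's drink.
That leaves milk.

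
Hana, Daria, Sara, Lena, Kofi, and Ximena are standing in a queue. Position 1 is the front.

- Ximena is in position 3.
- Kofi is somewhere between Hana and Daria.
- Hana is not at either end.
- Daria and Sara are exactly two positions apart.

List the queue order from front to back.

Lena, Hana, Ximena, Sara, Kofi, Daria

From clue 1: Ximena → position 3.
From clues 1–2: Kofi is in {2,4,5}.
From clues 1–3: Hana is in {2,4,5}.
From clues 1–4: Lena → position 1, Hana → position 2, Sara → position 4, Kofi → position 5, Daria → position 6.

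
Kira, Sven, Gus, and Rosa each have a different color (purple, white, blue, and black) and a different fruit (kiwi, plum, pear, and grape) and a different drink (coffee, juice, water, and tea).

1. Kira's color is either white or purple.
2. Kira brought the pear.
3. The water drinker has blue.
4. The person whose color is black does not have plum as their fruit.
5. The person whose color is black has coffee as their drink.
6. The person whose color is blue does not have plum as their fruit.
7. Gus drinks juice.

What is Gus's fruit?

plum

With clues 1–2, pear is impossible for Gus's fruit.
With clues 1–7, grape and kiwi are impossible for Gus's fruit.
That leaves plum.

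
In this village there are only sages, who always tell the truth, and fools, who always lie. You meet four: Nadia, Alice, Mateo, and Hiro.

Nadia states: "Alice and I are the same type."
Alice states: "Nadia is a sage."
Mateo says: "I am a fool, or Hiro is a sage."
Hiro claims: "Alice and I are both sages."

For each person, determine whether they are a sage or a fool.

Consider Nadia. Suppose Nadia is a fool.
Then no assignment of the remaining roles makes every statement match its speaker's type — contradiction.
So Nadia is a sage.
With that fixed, Alice's statement is true, so Alice is a sage.
Consider Mateo. Suppose Mateo is a fool.
Then Mateo's own statement would have to be false, but it can't be — contradiction.
So Mateo is a sage.
Consider Hiro. Suppose Hiro is a fool.
Then Mateo's statement comes out false, contradicting Mateo being a sage.
So Hiro is a sage.

Nadia: sage, Alice: sage, Mateo: sage, Hiro: sage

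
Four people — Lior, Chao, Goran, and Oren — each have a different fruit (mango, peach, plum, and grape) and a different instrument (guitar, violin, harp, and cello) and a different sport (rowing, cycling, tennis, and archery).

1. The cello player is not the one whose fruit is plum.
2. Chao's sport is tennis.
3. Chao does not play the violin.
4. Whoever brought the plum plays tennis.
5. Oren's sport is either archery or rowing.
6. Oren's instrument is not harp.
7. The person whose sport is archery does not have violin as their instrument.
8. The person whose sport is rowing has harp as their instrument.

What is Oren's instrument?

cello

With clues 1–6, harp is impossible for Oren's instrument.
With clues 1–8, guitar and violin are impossible for Oren's instrument.
That leaves cello.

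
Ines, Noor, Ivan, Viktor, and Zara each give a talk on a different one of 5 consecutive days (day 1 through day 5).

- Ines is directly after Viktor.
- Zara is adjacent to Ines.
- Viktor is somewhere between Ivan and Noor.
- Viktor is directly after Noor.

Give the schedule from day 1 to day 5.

Noor, Viktor, Ines, Zara, Ivan

From clue 1: Ines is in {2,3,4,5}.
From clues 1–2: Ines is in {2,3,4}.
From clues 1–3: Viktor → day 2, Ines → day 3, Zara → day 4.
From clues 1–4: Noor → day 1, Ivan → day 5.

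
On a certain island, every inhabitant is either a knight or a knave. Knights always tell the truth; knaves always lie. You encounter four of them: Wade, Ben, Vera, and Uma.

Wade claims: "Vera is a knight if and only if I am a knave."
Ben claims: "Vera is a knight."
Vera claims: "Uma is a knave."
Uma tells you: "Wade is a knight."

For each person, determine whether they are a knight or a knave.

Wade: knight, Ben: knave, Vera: knave, Uma: knight

Consider Wade. Suppose Wade is a knave.
Then no assignment of the remaining roles makes every statement match its speaker's type — contradiction.
So Wade is a knight.
With that fixed, Uma's statement is true, so Uma is a knight.
With that fixed, Vera's statement is false, so Vera is a knave.
With that fixed, Ben's statement is false, so Ben is a knave.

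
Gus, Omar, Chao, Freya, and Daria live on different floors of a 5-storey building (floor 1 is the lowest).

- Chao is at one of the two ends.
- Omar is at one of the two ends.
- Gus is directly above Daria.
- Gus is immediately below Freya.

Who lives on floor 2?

With clue 1, Chao is ruled out for floor 2.
With clues 1–2, Omar is ruled out for floor 2.
With clues 1–3, Gus is ruled out for floor 2.
With clues 1–4, Freya is ruled out for floor 2.
So floor 2 is Daria.

Daria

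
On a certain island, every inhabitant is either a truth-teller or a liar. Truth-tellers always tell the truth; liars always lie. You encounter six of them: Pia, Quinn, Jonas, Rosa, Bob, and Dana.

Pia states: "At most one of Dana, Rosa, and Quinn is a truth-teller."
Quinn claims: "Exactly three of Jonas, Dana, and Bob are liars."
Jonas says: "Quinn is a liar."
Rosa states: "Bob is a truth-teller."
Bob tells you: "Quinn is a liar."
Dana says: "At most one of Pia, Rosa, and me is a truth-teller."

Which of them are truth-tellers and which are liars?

Consider Pia. Suppose Pia is a liar.
Then no assignment of the remaining roles makes every statement match its speaker's type — contradiction.
So Pia is a truth-teller.
Consider Quinn. Suppose Quinn is a truth-teller.
Then no assignment of the remaining roles makes every statement match its speaker's type — contradiction.
So Quinn is a liar.
With that fixed, Jonas's statement is true, so Jonas is a truth-teller.
With that fixed, Bob's statement is true, so Bob is a truth-teller.
With that fixed, Rosa's statement is true, so Rosa is a truth-teller.
With that fixed, Dana's statement is false, so Dana is a liar.

Pia: truth-teller, Quinn: liar, Jonas: truth-teller, Rosa: truth-teller, Bob: truth-teller, Dana: liar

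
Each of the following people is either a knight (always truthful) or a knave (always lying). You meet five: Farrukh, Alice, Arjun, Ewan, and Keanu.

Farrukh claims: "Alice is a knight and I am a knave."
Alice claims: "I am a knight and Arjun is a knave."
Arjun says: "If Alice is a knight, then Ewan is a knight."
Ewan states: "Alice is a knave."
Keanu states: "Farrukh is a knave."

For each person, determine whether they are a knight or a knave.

Farrukh: knave, Alice: knave, Arjun: knight, Ewan: knight, Keanu: knight

Consider Farrukh. Suppose Farrukh is a knight.
Then Farrukh's own statement would have to be true, but it can't be — contradiction.
So Farrukh is a knave.
With that fixed, Keanu's statement is true, so Keanu is a knight.
Consider Alice. Suppose Alice is a knight.
Then Farrukh's statement comes out true, contradicting Farrukh being a knave.
So Alice is a knave.
With that fixed, Arjun's statement is true, so Arjun is a knight.
With that fixed, Ewan's statement is true, so Ewan is a knight.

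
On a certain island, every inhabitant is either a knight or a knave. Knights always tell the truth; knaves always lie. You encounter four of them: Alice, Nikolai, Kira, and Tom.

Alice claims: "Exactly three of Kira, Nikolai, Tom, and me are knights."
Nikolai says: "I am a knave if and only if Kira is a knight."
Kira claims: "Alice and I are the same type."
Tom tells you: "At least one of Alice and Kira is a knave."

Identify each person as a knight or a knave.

Consider Alice. Suppose Alice is a knave.
Then whichever role Kira has, Kira's statement has the wrong truth value — contradiction.
So Alice is a knight.
Consider Nikolai. Suppose Nikolai is a knave.
Then no assignment of the remaining roles makes every statement match its speaker's type — contradiction.
So Nikolai is a knight.
Consider Kira. Suppose Kira is a knight.
Then Nikolai's statement comes out false, contradicting Nikolai being a knight.
So Kira is a knave.
With that fixed, Tom's statement is true, so Tom is a knight.

Alice: knight, Nikolai: knight, Kira: knave, Tom: knight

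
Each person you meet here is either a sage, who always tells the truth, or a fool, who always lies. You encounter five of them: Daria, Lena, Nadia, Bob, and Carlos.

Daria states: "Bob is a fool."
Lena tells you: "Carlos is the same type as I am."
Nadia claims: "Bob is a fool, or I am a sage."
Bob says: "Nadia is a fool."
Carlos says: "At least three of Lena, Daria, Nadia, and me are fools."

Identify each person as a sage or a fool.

Daria: fool, Lena: fool, Nadia: fool, Bob: sage, Carlos: sage

Consider Daria. Suppose Daria is a sage.
Then no assignment of the remaining roles makes every statement match its speaker's type — contradiction.
So Daria is a fool.
Consider Lena. Suppose Lena is a sage.
Then no assignment of the remaining roles makes every statement match its speaker's type — contradiction.
So Lena is a fool.
Consider Nadia. Suppose Nadia is a sage.
Then whichever role Carlos has, Carlos's statement has the wrong truth value — contradiction.
So Nadia is a fool.
With that fixed, Bob's statement is true, so Bob is a sage.
With that fixed, Carlos's statement is true, so Carlos is a sage.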